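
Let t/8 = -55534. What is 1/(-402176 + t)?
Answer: -1/846448 ≈ -1.1814e-6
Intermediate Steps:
t = -444272 (t = 8*(-55534) = -444272)
1/(-402176 + t) = 1/(-402176 - 444272) = 1/(-846448) = -1/846448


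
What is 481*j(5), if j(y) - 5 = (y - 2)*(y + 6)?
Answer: 18278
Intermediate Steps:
j(y) = 5 + (-2 + y)*(6 + y) (j(y) = 5 + (y - 2)*(y + 6) = 5 + (-2 + y)*(6 + y))
481*j(5) = 481*(-7 + 5² + 4*5) = 481*(-7 + 25 + 20) = 481*38 = 18278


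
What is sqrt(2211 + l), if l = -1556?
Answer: sqrt(655) ≈ 25.593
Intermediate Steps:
sqrt(2211 + l) = sqrt(2211 - 1556) = sqrt(655)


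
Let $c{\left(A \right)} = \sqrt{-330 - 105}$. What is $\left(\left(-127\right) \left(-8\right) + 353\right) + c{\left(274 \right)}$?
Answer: $1369 + i \sqrt{435} \approx 1369.0 + 20.857 i$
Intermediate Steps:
$c{\left(A \right)} = i \sqrt{435}$ ($c{\left(A \right)} = \sqrt{-435} = i \sqrt{435}$)
$\left(\left(-127\right) \left(-8\right) + 353\right) + c{\left(274 \right)} = \left(\left(-127\right) \left(-8\right) + 353\right) + i \sqrt{435} = \left(1016 + 353\right) + i \sqrt{435} = 1369 + i \sqrt{435}$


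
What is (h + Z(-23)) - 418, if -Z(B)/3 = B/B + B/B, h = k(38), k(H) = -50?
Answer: -474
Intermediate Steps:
h = -50
Z(B) = -6 (Z(B) = -3*(B/B + B/B) = -3*(1 + 1) = -3*2 = -6)
(h + Z(-23)) - 418 = (-50 - 6) - 418 = -56 - 418 = -474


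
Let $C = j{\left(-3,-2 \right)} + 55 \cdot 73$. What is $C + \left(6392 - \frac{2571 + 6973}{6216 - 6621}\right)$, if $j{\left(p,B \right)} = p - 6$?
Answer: $\frac{4220734}{405} \approx 10422.0$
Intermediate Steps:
$j{\left(p,B \right)} = -6 + p$
$C = 4006$ ($C = \left(-6 - 3\right) + 55 \cdot 73 = -9 + 4015 = 4006$)
$C + \left(6392 - \frac{2571 + 6973}{6216 - 6621}\right) = 4006 + \left(6392 - \frac{2571 + 6973}{6216 - 6621}\right) = 4006 + \left(6392 - \frac{9544}{-405}\right) = 4006 + \left(6392 - 9544 \left(- \frac{1}{405}\right)\right) = 4006 + \left(6392 - - \frac{9544}{405}\right) = 4006 + \left(6392 + \frac{9544}{405}\right) = 4006 + \frac{2598304}{405} = \frac{4220734}{405}$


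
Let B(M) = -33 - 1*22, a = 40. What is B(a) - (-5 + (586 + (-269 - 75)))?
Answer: -292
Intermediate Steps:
B(M) = -55 (B(M) = -33 - 22 = -55)
B(a) - (-5 + (586 + (-269 - 75))) = -55 - (-5 + (586 + (-269 - 75))) = -55 - (-5 + (586 - 344)) = -55 - (-5 + 242) = -55 - 1*237 = -55 - 237 = -292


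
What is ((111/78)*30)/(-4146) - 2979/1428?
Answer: -8964149/4275908 ≈ -2.0964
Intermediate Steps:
((111/78)*30)/(-4146) - 2979/1428 = ((111*(1/78))*30)*(-1/4146) - 2979*1/1428 = ((37/26)*30)*(-1/4146) - 993/476 = (555/13)*(-1/4146) - 993/476 = -185/17966 - 993/476 = -8964149/4275908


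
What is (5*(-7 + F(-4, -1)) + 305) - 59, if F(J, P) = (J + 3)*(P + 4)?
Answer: 196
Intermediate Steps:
F(J, P) = (3 + J)*(4 + P)
(5*(-7 + F(-4, -1)) + 305) - 59 = (5*(-7 + (12 + 3*(-1) + 4*(-4) - 4*(-1))) + 305) - 59 = (5*(-7 + (12 - 3 - 16 + 4)) + 305) - 59 = (5*(-7 - 3) + 305) - 59 = (5*(-10) + 305) - 59 = (-50 + 305) - 59 = 255 - 59 = 196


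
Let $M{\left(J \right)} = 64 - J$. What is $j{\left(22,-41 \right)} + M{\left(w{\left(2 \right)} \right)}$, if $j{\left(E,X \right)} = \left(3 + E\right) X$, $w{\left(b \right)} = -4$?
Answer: $-957$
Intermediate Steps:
$j{\left(E,X \right)} = X \left(3 + E\right)$
$j{\left(22,-41 \right)} + M{\left(w{\left(2 \right)} \right)} = - 41 \left(3 + 22\right) + \left(64 - -4\right) = \left(-41\right) 25 + \left(64 + 4\right) = -1025 + 68 = -957$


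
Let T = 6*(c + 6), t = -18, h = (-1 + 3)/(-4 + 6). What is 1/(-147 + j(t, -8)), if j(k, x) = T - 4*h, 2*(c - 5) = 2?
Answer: -1/79 ≈ -0.012658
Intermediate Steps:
c = 6 (c = 5 + (½)*2 = 5 + 1 = 6)
h = 1 (h = 2/2 = 2*(½) = 1)
T = 72 (T = 6*(6 + 6) = 6*12 = 72)
j(k, x) = 68 (j(k, x) = 72 - 4*1 = 72 - 4 = 68)
1/(-147 + j(t, -8)) = 1/(-147 + 68) = 1/(-79) = -1/79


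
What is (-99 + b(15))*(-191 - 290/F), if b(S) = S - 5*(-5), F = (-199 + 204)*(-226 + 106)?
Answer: 674429/60 ≈ 11240.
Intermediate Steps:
F = -600 (F = 5*(-120) = -600)
b(S) = 25 + S (b(S) = S + 25 = 25 + S)
(-99 + b(15))*(-191 - 290/F) = (-99 + (25 + 15))*(-191 - 290/(-600)) = (-99 + 40)*(-191 - 290*(-1/600)) = -59*(-191 + 29/60) = -59*(-11431/60) = 674429/60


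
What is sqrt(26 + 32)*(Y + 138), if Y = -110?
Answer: 28*sqrt(58) ≈ 213.24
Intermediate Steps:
sqrt(26 + 32)*(Y + 138) = sqrt(26 + 32)*(-110 + 138) = sqrt(58)*28 = 28*sqrt(58)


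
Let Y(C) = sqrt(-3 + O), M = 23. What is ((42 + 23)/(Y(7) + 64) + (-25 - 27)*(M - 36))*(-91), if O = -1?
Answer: -12629708/205 + 1183*I/410 ≈ -61608.0 + 2.8854*I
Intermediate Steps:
Y(C) = 2*I (Y(C) = sqrt(-3 - 1) = sqrt(-4) = 2*I)
((42 + 23)/(Y(7) + 64) + (-25 - 27)*(M - 36))*(-91) = ((42 + 23)/(2*I + 64) + (-25 - 27)*(23 - 36))*(-91) = (65/(64 + 2*I) - 52*(-13))*(-91) = (65*((64 - 2*I)/4100) + 676)*(-91) = (13*(64 - 2*I)/820 + 676)*(-91) = (676 + 13*(64 - 2*I)/820)*(-91) = -61516 - 1183*(64 - 2*I)/820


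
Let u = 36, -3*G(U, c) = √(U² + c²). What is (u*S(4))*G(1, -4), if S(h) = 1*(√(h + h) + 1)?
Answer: -24*√34 - 12*√17 ≈ -189.42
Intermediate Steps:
G(U, c) = -√(U² + c²)/3
S(h) = 1 + √2*√h (S(h) = 1*(√(2*h) + 1) = 1*(√2*√h + 1) = 1*(1 + √2*√h) = 1 + √2*√h)
(u*S(4))*G(1, -4) = (36*(1 + √2*√4))*(-√(1² + (-4)²)/3) = (36*(1 + √2*2))*(-√(1 + 16)/3) = (36*(1 + 2*√2))*(-√17/3) = (36 + 72*√2)*(-√17/3) = -√17*(36 + 72*√2)/3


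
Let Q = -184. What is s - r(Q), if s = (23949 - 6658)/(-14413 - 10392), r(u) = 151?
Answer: -3762846/24805 ≈ -151.70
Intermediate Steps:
s = -17291/24805 (s = 17291/(-24805) = 17291*(-1/24805) = -17291/24805 ≈ -0.69708)
s - r(Q) = -17291/24805 - 1*151 = -17291/24805 - 151 = -3762846/24805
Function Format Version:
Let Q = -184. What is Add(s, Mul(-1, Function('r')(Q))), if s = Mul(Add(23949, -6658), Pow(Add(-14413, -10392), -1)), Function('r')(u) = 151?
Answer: Rational(-3762846, 24805) ≈ -151.70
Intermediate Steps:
s = Rational(-17291, 24805) (s = Mul(17291, Pow(-24805, -1)) = Mul(17291, Rational(-1, 24805)) = Rational(-17291, 24805) ≈ -0.69708)
Add(s, Mul(-1, Function('r')(Q))) = Add(Rational(-17291, 24805), Mul(-1, 151)) = Add(Rational(-17291, 24805), -151) = Rational(-3762846, 24805)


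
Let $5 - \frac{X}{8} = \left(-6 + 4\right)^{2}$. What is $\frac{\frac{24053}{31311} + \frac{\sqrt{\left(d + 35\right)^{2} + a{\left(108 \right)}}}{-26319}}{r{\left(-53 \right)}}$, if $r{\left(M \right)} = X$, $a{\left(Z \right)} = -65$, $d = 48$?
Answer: $\frac{24053}{250488} - \frac{\sqrt{1706}}{105276} \approx 0.095632$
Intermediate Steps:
$X = 8$ ($X = 40 - 8 \left(-6 + 4\right)^{2} = 40 - 8 \left(-2\right)^{2} = 40 - 32 = 8$)
$r{\left(M \right)} = 8$
$\frac{\frac{24053}{31311} + \frac{\sqrt{\left(d + 35\right)^{2} + a{\left(108 \right)}}}{-26319}}{r{\left(-53 \right)}} = \frac{\frac{24053}{31311} + \frac{\sqrt{\left(48 + 35\right)^{2} - 65}}{-26319}}{8} = \left(24053 \cdot \frac{1}{31311} + \sqrt{83^{2} - 65} \left(- \frac{1}{26319}\right)\right) \frac{1}{8} = \left(\frac{24053}{31311} + \sqrt{6889 - 65} \left(- \frac{1}{26319}\right)\right) \frac{1}{8} = \left(\frac{24053}{31311} + \sqrt{6824} \left(- \frac{1}{26319}\right)\right) \frac{1}{8} = \left(\frac{24053}{31311} + 2 \sqrt{1706} \left(- \frac{1}{26319}\right)\right) \frac{1}{8} = \left(\frac{24053}{31311} - \frac{2 \sqrt{1706}}{26319}\right) \frac{1}{8} = \frac{24053}{250488} - \frac{\sqrt{1706}}{105276}$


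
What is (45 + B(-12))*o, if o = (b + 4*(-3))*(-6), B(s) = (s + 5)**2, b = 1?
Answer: 6204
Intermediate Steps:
B(s) = (5 + s)**2
o = 66 (o = (1 + 4*(-3))*(-6) = (1 - 12)*(-6) = -11*(-6) = 66)
(45 + B(-12))*o = (45 + (5 - 12)**2)*66 = (45 + (-7)**2)*66 = (45 + 49)*66 = 94*66 = 6204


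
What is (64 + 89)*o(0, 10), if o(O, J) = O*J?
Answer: 0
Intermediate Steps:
o(O, J) = J*O
(64 + 89)*o(0, 10) = (64 + 89)*(10*0) = 153*0 = 0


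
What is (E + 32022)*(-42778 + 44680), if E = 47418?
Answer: 151094880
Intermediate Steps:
(E + 32022)*(-42778 + 44680) = (47418 + 32022)*(-42778 + 44680) = 79440*1902 = 151094880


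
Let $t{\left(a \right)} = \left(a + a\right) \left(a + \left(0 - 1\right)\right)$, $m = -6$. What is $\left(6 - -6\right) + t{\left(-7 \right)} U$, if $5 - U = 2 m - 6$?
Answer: $2588$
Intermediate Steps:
$U = 23$ ($U = 5 - \left(2 \left(-6\right) - 6\right) = 5 - \left(-12 - 6\right) = 5 - -18 = 5 + 18 = 23$)
$t{\left(a \right)} = 2 a \left(-1 + a\right)$ ($t{\left(a \right)} = 2 a \left(a + \left(0 - 1\right)\right) = 2 a \left(a - 1\right) = 2 a \left(-1 + a\right)$)
$\left(6 - -6\right) + t{\left(-7 \right)} U = \left(6 - -6\right) + 2 \left(-7\right) \left(-1 - 7\right) 23 = \left(6 + 6\right) + 2 \left(-7\right) \left(-8\right) 23 = 12 + 112 \cdot 23 = 12 + 2576 = 2588$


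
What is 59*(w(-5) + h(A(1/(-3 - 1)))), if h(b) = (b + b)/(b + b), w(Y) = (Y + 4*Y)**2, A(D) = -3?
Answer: 36934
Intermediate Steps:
w(Y) = 25*Y**2 (w(Y) = (5*Y)**2 = 25*Y**2)
h(b) = 1 (h(b) = (2*b)/((2*b)) = (2*b)*(1/(2*b)) = 1)
59*(w(-5) + h(A(1/(-3 - 1)))) = 59*(25*(-5)**2 + 1) = 59*(25*25 + 1) = 59*(625 + 1) = 59*626 = 36934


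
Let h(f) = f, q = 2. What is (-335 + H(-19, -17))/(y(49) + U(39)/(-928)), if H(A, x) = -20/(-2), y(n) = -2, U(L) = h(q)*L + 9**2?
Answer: 4640/31 ≈ 149.68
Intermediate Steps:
U(L) = 81 + 2*L (U(L) = 2*L + 9**2 = 2*L + 81 = 81 + 2*L)
H(A, x) = 10 (H(A, x) = -20*(-1/2) = 10)
(-335 + H(-19, -17))/(y(49) + U(39)/(-928)) = (-335 + 10)/(-2 + (81 + 2*39)/(-928)) = -325/(-2 + (81 + 78)*(-1/928)) = -325/(-2 + 159*(-1/928)) = -325/(-2 - 159/928) = -325/(-2015/928) = -325*(-928/2015) = 4640/31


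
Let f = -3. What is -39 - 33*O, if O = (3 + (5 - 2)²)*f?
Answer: 1149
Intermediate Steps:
O = -36 (O = (3 + (5 - 2)²)*(-3) = (3 + 3²)*(-3) = (3 + 9)*(-3) = 12*(-3) = -36)
-39 - 33*O = -39 - 33*(-36) = -39 + 1188 = 1149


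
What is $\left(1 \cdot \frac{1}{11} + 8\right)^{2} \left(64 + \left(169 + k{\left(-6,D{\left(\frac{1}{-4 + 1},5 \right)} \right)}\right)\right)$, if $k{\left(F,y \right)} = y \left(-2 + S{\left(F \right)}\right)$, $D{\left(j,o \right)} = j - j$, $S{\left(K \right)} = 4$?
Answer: $\frac{1845593}{121} \approx 15253.0$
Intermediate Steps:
$D{\left(j,o \right)} = 0$
$k{\left(F,y \right)} = 2 y$ ($k{\left(F,y \right)} = y \left(-2 + 4\right) = y 2 = 2 y$)
$\left(1 \cdot \frac{1}{11} + 8\right)^{2} \left(64 + \left(169 + k{\left(-6,D{\left(\frac{1}{-4 + 1},5 \right)} \right)}\right)\right) = \left(1 \cdot \frac{1}{11} + 8\right)^{2} \left(64 + \left(169 + 2 \cdot 0\right)\right) = \left(1 \cdot \frac{1}{11} + 8\right)^{2} \left(64 + \left(169 + 0\right)\right) = \left(\frac{1}{11} + 8\right)^{2} \left(64 + 169\right) = \left(\frac{89}{11}\right)^{2} \cdot 233 = \frac{7921}{121} \cdot 233 = \frac{1845593}{121}$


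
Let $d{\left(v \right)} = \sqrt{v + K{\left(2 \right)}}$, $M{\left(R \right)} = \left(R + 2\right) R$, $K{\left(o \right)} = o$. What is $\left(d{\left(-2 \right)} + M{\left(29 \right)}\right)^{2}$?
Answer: $808201$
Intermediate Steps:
$M{\left(R \right)} = R \left(2 + R\right)$ ($M{\left(R \right)} = \left(2 + R\right) R = R \left(2 + R\right)$)
$d{\left(v \right)} = \sqrt{2 + v}$ ($d{\left(v \right)} = \sqrt{v + 2} = \sqrt{2 + v}$)
$\left(d{\left(-2 \right)} + M{\left(29 \right)}\right)^{2} = \left(\sqrt{2 - 2} + 29 \left(2 + 29\right)\right)^{2} = \left(\sqrt{0} + 29 \cdot 31\right)^{2} = \left(0 + 899\right)^{2} = 899^{2} = 808201$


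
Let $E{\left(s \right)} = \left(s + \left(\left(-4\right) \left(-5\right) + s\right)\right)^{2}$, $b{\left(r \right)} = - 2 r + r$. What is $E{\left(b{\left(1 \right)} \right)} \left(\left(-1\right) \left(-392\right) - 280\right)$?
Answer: $36288$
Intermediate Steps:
$b{\left(r \right)} = - r$
$E{\left(s \right)} = \left(20 + 2 s\right)^{2}$ ($E{\left(s \right)} = \left(s + \left(20 + s\right)\right)^{2} = \left(20 + 2 s\right)^{2}$)
$E{\left(b{\left(1 \right)} \right)} \left(\left(-1\right) \left(-392\right) - 280\right) = 4 \left(10 - 1\right)^{2} \left(\left(-1\right) \left(-392\right) - 280\right) = 4 \left(10 - 1\right)^{2} \left(392 - 280\right) = 4 \cdot 9^{2} \cdot 112 = 4 \cdot 81 \cdot 112 = 324 \cdot 112 = 36288$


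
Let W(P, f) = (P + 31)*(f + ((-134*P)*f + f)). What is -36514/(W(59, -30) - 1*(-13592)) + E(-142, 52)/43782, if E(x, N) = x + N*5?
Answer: 230290577/233734497636 ≈ 0.00098526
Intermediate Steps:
E(x, N) = x + 5*N
W(P, f) = (31 + P)*(2*f - 134*P*f) (W(P, f) = (31 + P)*(f + (-134*P*f + f)) = (31 + P)*(f + (f - 134*P*f)) = (31 + P)*(2*f - 134*P*f))
-36514/(W(59, -30) - 1*(-13592)) + E(-142, 52)/43782 = -36514/(2*(-30)*(31 - 2076*59 - 67*59**2) - 1*(-13592)) + (-142 + 5*52)/43782 = -36514/(2*(-30)*(31 - 122484 - 67*3481) + 13592) + (-142 + 260)*(1/43782) = -36514/(2*(-30)*(31 - 122484 - 233227) + 13592) + 118*(1/43782) = -36514/(2*(-30)*(-355680) + 13592) + 59/21891 = -36514/(21340800 + 13592) + 59/21891 = -36514/21354392 + 59/21891 = -36514*1/21354392 + 59/21891 = -18257/10677196 + 59/21891 = 230290577/233734497636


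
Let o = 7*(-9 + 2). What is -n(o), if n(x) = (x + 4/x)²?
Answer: -5784025/2401 ≈ -2409.0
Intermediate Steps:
o = -49 (o = 7*(-7) = -49)
-n(o) = -(4 + (-49)²)²/(-49)² = -(4 + 2401)²/2401 = -2405²/2401 = -5784025/2401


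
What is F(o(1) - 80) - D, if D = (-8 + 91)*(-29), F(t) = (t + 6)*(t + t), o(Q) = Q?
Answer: 13941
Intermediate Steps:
F(t) = 2*t*(6 + t) (F(t) = (6 + t)*(2*t) = 2*t*(6 + t))
D = -2407 (D = 83*(-29) = -2407)
F(o(1) - 80) - D = 2*(1 - 80)*(6 + (1 - 80)) - 1*(-2407) = 2*(-79)*(6 - 79) + 2407 = 2*(-79)*(-73) + 2407 = 11534 + 2407 = 13941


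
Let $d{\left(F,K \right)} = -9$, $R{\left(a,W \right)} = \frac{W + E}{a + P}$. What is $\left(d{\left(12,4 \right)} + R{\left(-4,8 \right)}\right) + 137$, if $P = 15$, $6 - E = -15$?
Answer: $\frac{1437}{11} \approx 130.64$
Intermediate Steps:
$E = 21$ ($E = 6 - -15 = 6 + 15 = 21$)
$R{\left(a,W \right)} = \frac{21 + W}{15 + a}$ ($R{\left(a,W \right)} = \frac{W + 21}{a + 15} = \frac{21 + W}{15 + a}$)
$\left(d{\left(12,4 \right)} + R{\left(-4,8 \right)}\right) + 137 = \left(-9 + \frac{21 + 8}{15 - 4}\right) + 137 = \left(-9 + \frac{1}{11} \cdot 29\right) + 137 = \left(-9 + \frac{29}{11}\right) + 137 = - \frac{70}{11} + 137 = \frac{1437}{11}$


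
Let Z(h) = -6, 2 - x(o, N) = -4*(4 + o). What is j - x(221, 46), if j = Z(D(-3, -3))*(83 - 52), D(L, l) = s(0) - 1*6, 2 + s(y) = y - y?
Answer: -1088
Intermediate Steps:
s(y) = -2 (s(y) = -2 + (y - y) = -2 + 0 = -2)
x(o, N) = 18 + 4*o (x(o, N) = 2 - (-4)*(4 + o) = 2 - (-16 - 4*o) = 2 + (16 + 4*o) = 18 + 4*o)
D(L, l) = -8 (D(L, l) = -2 - 1*6 = -2 - 6 = -8)
j = -186 (j = -6*(83 - 52) = -6*31 = -186)
j - x(221, 46) = -186 - (18 + 4*221) = -186 - (18 + 884) = -186 - 1*902 = -186 - 902 = -1088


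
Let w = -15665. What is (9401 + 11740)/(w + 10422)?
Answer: -21141/5243 ≈ -4.0322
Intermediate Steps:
(9401 + 11740)/(w + 10422) = (9401 + 11740)/(-15665 + 10422) = 21141/(-5243) = 21141*(-1/5243) = -21141/5243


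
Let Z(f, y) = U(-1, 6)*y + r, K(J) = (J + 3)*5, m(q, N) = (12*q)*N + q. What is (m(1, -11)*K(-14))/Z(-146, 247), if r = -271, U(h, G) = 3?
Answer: 1441/94 ≈ 15.330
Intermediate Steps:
m(q, N) = q + 12*N*q (m(q, N) = 12*N*q + q = q + 12*N*q)
K(J) = 15 + 5*J (K(J) = (3 + J)*5 = 15 + 5*J)
Z(f, y) = -271 + 3*y (Z(f, y) = 3*y - 271 = -271 + 3*y)
(m(1, -11)*K(-14))/Z(-146, 247) = ((1*(1 + 12*(-11)))*(15 + 5*(-14)))/(-271 + 3*247) = ((1*(1 - 132))*(15 - 70))/(-271 + 741) = ((1*(-131))*(-55))/470 = -131*(-55)*(1/470) = 7205*(1/470) = 1441/94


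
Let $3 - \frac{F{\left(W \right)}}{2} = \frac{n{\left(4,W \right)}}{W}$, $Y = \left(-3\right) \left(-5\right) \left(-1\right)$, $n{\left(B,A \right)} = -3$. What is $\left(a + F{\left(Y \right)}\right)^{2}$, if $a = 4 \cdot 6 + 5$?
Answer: $\frac{29929}{25} \approx 1197.2$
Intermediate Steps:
$Y = -15$ ($Y = 15 \left(-1\right) = -15$)
$F{\left(W \right)} = 6 + \frac{6}{W}$ ($F{\left(W \right)} = 6 - 2 \left(- \frac{3}{W}\right) = 6 + \frac{6}{W}$)
$a = 29$ ($a = 24 + 5 = 29$)
$\left(a + F{\left(Y \right)}\right)^{2} = \left(29 + \left(6 + \frac{6}{-15}\right)\right)^{2} = \left(29 + \left(6 + 6 \left(- \frac{1}{15}\right)\right)\right)^{2} = \left(29 + \left(6 - \frac{2}{5}\right)\right)^{2} = \left(29 + \frac{28}{5}\right)^{2} = \left(\frac{173}{5}\right)^{2} = \frac{29929}{25}$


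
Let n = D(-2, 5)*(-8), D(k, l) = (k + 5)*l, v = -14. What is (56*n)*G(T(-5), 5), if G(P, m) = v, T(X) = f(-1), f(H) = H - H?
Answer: 94080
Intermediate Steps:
f(H) = 0
T(X) = 0
G(P, m) = -14
D(k, l) = l*(5 + k) (D(k, l) = (5 + k)*l = l*(5 + k))
n = -120 (n = (5*(5 - 2))*(-8) = (5*3)*(-8) = 15*(-8) = -120)
(56*n)*G(T(-5), 5) = (56*(-120))*(-14) = -6720*(-14) = 94080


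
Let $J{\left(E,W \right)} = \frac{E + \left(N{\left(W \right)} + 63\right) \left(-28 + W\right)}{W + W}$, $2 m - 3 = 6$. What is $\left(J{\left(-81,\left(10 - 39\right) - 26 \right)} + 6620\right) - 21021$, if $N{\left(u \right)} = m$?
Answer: $- \frac{3156853}{220} \approx -14349.0$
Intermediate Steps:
$m = \frac{9}{2}$ ($m = \frac{3}{2} + \frac{1}{2} \cdot 6 = \frac{3}{2} + 3 = \frac{9}{2} \approx 4.5$)
$N{\left(u \right)} = \frac{9}{2}$
$J{\left(E,W \right)} = \frac{-1890 + E + \frac{135 W}{2}}{2 W}$ ($J{\left(E,W \right)} = \frac{E + \left(\frac{9}{2} + 63\right) \left(-28 + W\right)}{W + W} = \frac{E + \frac{135 \left(-28 + W\right)}{2}}{2 W} = \left(E + \left(-1890 + \frac{135 W}{2}\right)\right) \frac{1}{2 W} = \left(-1890 + E + \frac{135 W}{2}\right) \frac{1}{2 W} = \frac{-1890 + E + \frac{135 W}{2}}{2 W}$)
$\left(J{\left(-81,\left(10 - 39\right) - 26 \right)} + 6620\right) - 21021 = \left(\frac{-3780 + 2 \left(-81\right) + 135 \left(\left(10 - 39\right) - 26\right)}{4 \left(\left(10 - 39\right) - 26\right)} + 6620\right) - 21021 = \left(\frac{-3780 - 162 + 135 \left(-29 - 26\right)}{4 \left(-29 - 26\right)} + 6620\right) - 21021 = \left(\frac{-3780 - 162 + 135 \left(-55\right)}{4 \left(-55\right)} + 6620\right) - 21021 = \left(\frac{1}{4} \left(- \frac{1}{55}\right) \left(-3780 - 162 - 7425\right) + 6620\right) - 21021 = \left(\frac{1}{4} \left(- \frac{1}{55}\right) \left(-11367\right) + 6620\right) - 21021 = \left(\frac{11367}{220} + 6620\right) - 21021 = \frac{1467767}{220} - 21021 = - \frac{3156853}{220}$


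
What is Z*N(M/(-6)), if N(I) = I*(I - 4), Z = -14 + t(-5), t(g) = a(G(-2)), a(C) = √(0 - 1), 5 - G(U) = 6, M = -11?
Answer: 1001/18 - 143*I/36 ≈ 55.611 - 3.9722*I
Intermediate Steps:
G(U) = -1 (G(U) = 5 - 1*6 = 5 - 6 = -1)
a(C) = I (a(C) = √(-1) = I)
t(g) = I
Z = -14 + I ≈ -14.0 + 1.0*I
N(I) = I*(-4 + I)
Z*N(M/(-6)) = (-14 + I)*((-11/(-6))*(-4 - 11/(-6))) = (-14 + I)*((-11*(-⅙))*(-4 - 11*(-⅙))) = (-14 + I)*(11*(-4 + 11/6)/6) = (-14 + I)*((11/6)*(-13/6)) = (-14 + I)*(-143/36) = 1001/18 - 143*I/36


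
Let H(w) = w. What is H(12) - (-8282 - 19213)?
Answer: 27507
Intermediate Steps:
H(12) - (-8282 - 19213) = 12 - (-8282 - 19213) = 12 - 1*(-27495) = 12 + 27495 = 27507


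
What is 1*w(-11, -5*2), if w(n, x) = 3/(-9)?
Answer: -⅓ ≈ -0.33333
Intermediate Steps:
w(n, x) = -⅓ (w(n, x) = 3*(-⅑) = -⅓)
1*w(-11, -5*2) = 1*(-⅓) = -⅓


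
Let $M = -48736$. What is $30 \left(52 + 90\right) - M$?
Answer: $52996$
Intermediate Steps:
$30 \left(52 + 90\right) - M = 30 \left(52 + 90\right) - -48736 = 30 \cdot 142 + 48736 = 4260 + 48736 = 52996$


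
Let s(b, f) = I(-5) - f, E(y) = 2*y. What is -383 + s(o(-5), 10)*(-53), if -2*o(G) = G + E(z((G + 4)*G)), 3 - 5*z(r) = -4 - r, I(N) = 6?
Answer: -171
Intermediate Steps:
z(r) = 7/5 + r/5 (z(r) = ⅗ - (-4 - r)/5 = ⅗ + (⅘ + r/5) = 7/5 + r/5)
o(G) = -7/5 - G/2 - G*(4 + G)/5 (o(G) = -(G + 2*(7/5 + ((G + 4)*G)/5))/2 = -(G + 2*(7/5 + ((4 + G)*G)/5))/2 = -(G + 2*(7/5 + (G*(4 + G))/5))/2 = -(G + 2*(7/5 + G*(4 + G)/5))/2 = -(G + (14/5 + 2*G*(4 + G)/5))/2 = -(14/5 + G + 2*G*(4 + G)/5)/2 = -7/5 - G/2 - G*(4 + G)/5)
s(b, f) = 6 - f
-383 + s(o(-5), 10)*(-53) = -383 + (6 - 1*10)*(-53) = -383 + (6 - 10)*(-53) = -383 - 4*(-53) = -383 + 212 = -171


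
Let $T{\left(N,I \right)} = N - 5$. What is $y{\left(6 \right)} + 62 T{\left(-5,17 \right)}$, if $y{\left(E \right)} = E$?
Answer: $-614$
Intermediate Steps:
$T{\left(N,I \right)} = -5 + N$ ($T{\left(N,I \right)} = N - 5 = -5 + N$)
$y{\left(6 \right)} + 62 T{\left(-5,17 \right)} = 6 + 62 \left(-5 - 5\right) = 6 + 62 \left(-10\right) = 6 - 620 = -614$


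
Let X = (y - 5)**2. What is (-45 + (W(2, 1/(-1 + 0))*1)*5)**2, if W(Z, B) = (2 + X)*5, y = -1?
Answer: 819025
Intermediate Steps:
X = 36 (X = (-1 - 5)**2 = (-6)**2 = 36)
W(Z, B) = 190 (W(Z, B) = (2 + 36)*5 = 38*5 = 190)
(-45 + (W(2, 1/(-1 + 0))*1)*5)**2 = (-45 + (190*1)*5)**2 = (-45 + 190*5)**2 = (-45 + 950)**2 = 905**2 = 819025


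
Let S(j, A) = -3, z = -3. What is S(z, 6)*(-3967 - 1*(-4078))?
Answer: -333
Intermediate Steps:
S(z, 6)*(-3967 - 1*(-4078)) = -3*(-3967 - 1*(-4078)) = -3*(-3967 + 4078) = -3*111 = -333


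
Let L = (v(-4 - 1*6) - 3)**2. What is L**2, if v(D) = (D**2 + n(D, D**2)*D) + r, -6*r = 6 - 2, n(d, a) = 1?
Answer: 4499860561/81 ≈ 5.5554e+7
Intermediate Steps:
r = -2/3 (r = -(6 - 2)/6 = -1/6*4 = -2/3 ≈ -0.66667)
v(D) = -2/3 + D + D**2 (v(D) = (D**2 + 1*D) - 2/3 = (D**2 + D) - 2/3 = (D + D**2) - 2/3 = -2/3 + D + D**2)
L = 67081/9 (L = ((-2/3 + (-4 - 1*6) + (-4 - 1*6)**2) - 3)**2 = ((-2/3 + (-4 - 6) + (-4 - 6)**2) - 3)**2 = ((-2/3 - 10 + (-10)**2) - 3)**2 = ((-2/3 - 10 + 100) - 3)**2 = (268/3 - 3)**2 = (259/3)**2 = 67081/9 ≈ 7453.4)
L**2 = (67081/9)**2 = 4499860561/81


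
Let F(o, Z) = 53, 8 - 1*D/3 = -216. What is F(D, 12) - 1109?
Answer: -1056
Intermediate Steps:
D = 672 (D = 24 - 3*(-216) = 24 + 648 = 672)
F(D, 12) - 1109 = 53 - 1109 = -1056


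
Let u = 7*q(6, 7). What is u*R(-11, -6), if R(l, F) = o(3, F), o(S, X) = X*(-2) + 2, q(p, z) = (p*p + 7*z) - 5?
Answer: 7840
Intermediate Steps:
q(p, z) = -5 + p² + 7*z (q(p, z) = (p² + 7*z) - 5 = -5 + p² + 7*z)
o(S, X) = 2 - 2*X (o(S, X) = -2*X + 2 = 2 - 2*X)
R(l, F) = 2 - 2*F
u = 560 (u = 7*(-5 + 6² + 7*7) = 7*(-5 + 36 + 49) = 7*80 = 560)
u*R(-11, -6) = 560*(2 - 2*(-6)) = 560*(2 + 12) = 560*14 = 7840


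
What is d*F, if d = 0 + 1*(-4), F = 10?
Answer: -40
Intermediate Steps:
d = -4 (d = 0 - 4 = -4)
d*F = -4*10 = -40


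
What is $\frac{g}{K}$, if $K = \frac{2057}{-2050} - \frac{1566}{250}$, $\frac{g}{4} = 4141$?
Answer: $- \frac{169781000}{74491} \approx -2279.2$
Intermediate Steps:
$g = 16564$ ($g = 4 \cdot 4141 = 16564$)
$K = - \frac{74491}{10250}$ ($K = 2057 \left(- \frac{1}{2050}\right) - \frac{783}{125} = - \frac{2057}{2050} - \frac{783}{125} = - \frac{74491}{10250} \approx -7.2674$)
$\frac{g}{K} = \frac{16564}{- \frac{74491}{10250}} = 16564 \left(- \frac{10250}{74491}\right) = - \frac{169781000}{74491}$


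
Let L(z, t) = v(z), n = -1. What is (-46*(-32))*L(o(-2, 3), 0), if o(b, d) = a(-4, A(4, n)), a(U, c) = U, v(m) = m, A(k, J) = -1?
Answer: -5888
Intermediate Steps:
o(b, d) = -4
L(z, t) = z
(-46*(-32))*L(o(-2, 3), 0) = -46*(-32)*(-4) = 1472*(-4) = -5888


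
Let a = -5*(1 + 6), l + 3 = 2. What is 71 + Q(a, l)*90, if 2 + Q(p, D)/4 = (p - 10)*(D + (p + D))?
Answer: 598751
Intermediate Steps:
l = -1 (l = -3 + 2 = -1)
a = -35 (a = -5*7 = -35)
Q(p, D) = -8 + 4*(-10 + p)*(p + 2*D) (Q(p, D) = -8 + 4*((p - 10)*(D + (p + D))) = -8 + 4*((-10 + p)*(D + (D + p))) = -8 + 4*((-10 + p)*(p + 2*D)) = -8 + 4*(-10 + p)*(p + 2*D))
71 + Q(a, l)*90 = 71 + (-8 - 80*(-1) - 40*(-35) + 4*(-35)**2 + 8*(-1)*(-35))*90 = 71 + (-8 + 80 + 1400 + 4*1225 + 280)*90 = 71 + (-8 + 80 + 1400 + 4900 + 280)*90 = 71 + 6652*90 = 71 + 598680 = 598751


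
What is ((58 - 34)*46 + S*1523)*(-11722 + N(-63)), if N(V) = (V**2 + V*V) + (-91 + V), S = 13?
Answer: -82316014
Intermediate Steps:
N(V) = -91 + V + 2*V**2 (N(V) = (V**2 + V**2) + (-91 + V) = 2*V**2 + (-91 + V) = -91 + V + 2*V**2)
((58 - 34)*46 + S*1523)*(-11722 + N(-63)) = ((58 - 34)*46 + 13*1523)*(-11722 + (-91 - 63 + 2*(-63)**2)) = (24*46 + 19799)*(-11722 + (-91 - 63 + 2*3969)) = (1104 + 19799)*(-11722 + (-91 - 63 + 7938)) = 20903*(-11722 + 7784) = 20903*(-3938) = -82316014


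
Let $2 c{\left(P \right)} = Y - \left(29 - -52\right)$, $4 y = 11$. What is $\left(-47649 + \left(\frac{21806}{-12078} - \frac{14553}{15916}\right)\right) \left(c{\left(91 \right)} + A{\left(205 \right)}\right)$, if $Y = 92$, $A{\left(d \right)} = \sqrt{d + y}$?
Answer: $- \frac{4580127199591}{17475768} - \frac{4580127199591 \sqrt{831}}{192233448} \approx -9.4891 \cdot 10^{5}$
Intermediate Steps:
$y = \frac{11}{4}$ ($y = \frac{1}{4} \cdot 11 = \frac{11}{4} \approx 2.75$)
$A{\left(d \right)} = \sqrt{\frac{11}{4} + d}$ ($A{\left(d \right)} = \sqrt{d + \frac{11}{4}} = \sqrt{\frac{11}{4} + d}$)
$c{\left(P \right)} = \frac{11}{2}$ ($c{\left(P \right)} = \frac{92 - \left(29 - -52\right)}{2} = \frac{92 - \left(29 + 52\right)}{2} = \frac{92 - 81}{2} = \frac{1}{2} \cdot 11 = \frac{11}{2}$)
$\left(-47649 + \left(\frac{21806}{-12078} - \frac{14553}{15916}\right)\right) \left(c{\left(91 \right)} + A{\left(205 \right)}\right) = \left(-47649 + \left(\frac{21806}{-12078} - \frac{14553}{15916}\right)\right) \left(\frac{11}{2} + \frac{\sqrt{11 + 4 \cdot 205}}{2}\right) = \left(-47649 + \left(21806 \left(- \frac{1}{12078}\right) - \frac{14553}{15916}\right)\right) \left(\frac{11}{2} + \frac{\sqrt{11 + 820}}{2}\right) = \left(-47649 - \frac{261417715}{96116724}\right) \left(\frac{11}{2} + \frac{\sqrt{831}}{2}\right) = - \frac{4580127199591 \left(\frac{11}{2} + \frac{\sqrt{831}}{2}\right)}{96116724} = - \frac{4580127199591}{17475768} - \frac{4580127199591 \sqrt{831}}{192233448}$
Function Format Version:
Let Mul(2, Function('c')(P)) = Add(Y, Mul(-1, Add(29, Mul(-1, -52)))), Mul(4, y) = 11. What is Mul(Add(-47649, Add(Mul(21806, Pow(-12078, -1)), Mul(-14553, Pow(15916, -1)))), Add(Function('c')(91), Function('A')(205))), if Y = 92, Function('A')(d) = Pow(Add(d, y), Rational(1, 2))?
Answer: Add(Rational(-4580127199591, 17475768), Mul(Rational(-4580127199591, 192233448), Pow(831, Rational(1, 2)))) ≈ -9.4891e+5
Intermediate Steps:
y = Rational(11, 4) (y = Mul(Rational(1, 4), 11) = Rational(11, 4) ≈ 2.7500)
Function('A')(d) = Pow(Add(Rational(11, 4), d), Rational(1, 2)) (Function('A')(d) = Pow(Add(d, Rational(11, 4)), Rational(1, 2)) = Pow(Add(Rational(11, 4), d), Rational(1, 2)))
Function('c')(P) = Rational(11, 2) (Function('c')(P) = Mul(Rational(1, 2), Add(92, Mul(-1, Add(29, Mul(-1, -52))))) = Mul(Rational(1, 2), Add(92, Mul(-1, Add(29, 52)))) = Mul(Rational(1, 2), Add(92, Mul(-1, 81))) = Mul(Rational(1, 2), Add(92, -81)) = Mul(Rational(1, 2), 11) = Rational(11, 2))
Mul(Add(-47649, Add(Mul(21806, Pow(-12078, -1)), Mul(-14553, Pow(15916, -1)))), Add(Function('c')(91), Function('A')(205))) = Mul(Add(-47649, Add(Mul(21806, Pow(-12078, -1)), Mul(-14553, Pow(15916, -1)))), Add(Rational(11, 2), Mul(Rational(1, 2), Pow(Add(11, Mul(4, 205)), Rational(1, 2))))) = Mul(Add(-47649, Add(Mul(21806, Rational(-1, 12078)), Mul(-14553, Rational(1, 15916)))), Add(Rational(11, 2), Mul(Rational(1, 2), Pow(Add(11, 820), Rational(1, 2))))) = Mul(Add(-47649, Add(Rational(-10903, 6039), Rational(-14553, 15916))), Add(Rational(11, 2), Mul(Rational(1, 2), Pow(831, Rational(1, 2))))) = Mul(Add(-47649, Rational(-261417715, 96116724)), Add(Rational(11, 2), Mul(Rational(1, 2), Pow(831, Rational(1, 2))))) = Mul(Rational(-4580127199591, 96116724), Add(Rational(11, 2), Mul(Rational(1, 2), Pow(831, Rational(1, 2))))) = Add(Rational(-4580127199591, 17475768), Mul(Rational(-4580127199591, 192233448), Pow(831, Rational(1, 2))))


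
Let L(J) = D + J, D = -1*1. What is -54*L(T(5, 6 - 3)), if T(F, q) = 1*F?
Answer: -216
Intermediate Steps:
D = -1
T(F, q) = F
L(J) = -1 + J
-54*L(T(5, 6 - 3)) = -54*(-1 + 5) = -54*4 = -216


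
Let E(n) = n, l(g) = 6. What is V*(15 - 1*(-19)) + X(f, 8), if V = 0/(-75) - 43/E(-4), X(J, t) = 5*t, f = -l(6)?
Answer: 811/2 ≈ 405.50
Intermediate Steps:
f = -6 (f = -1*6 = -6)
V = 43/4 (V = 0/(-75) - 43/(-4) = 0*(-1/75) - 43*(-¼) = 0 + 43/4 = 43/4 ≈ 10.750)
V*(15 - 1*(-19)) + X(f, 8) = 43*(15 - 1*(-19))/4 + 5*8 = 43*(15 + 19)/4 + 40 = (43/4)*34 + 40 = 731/2 + 40 = 811/2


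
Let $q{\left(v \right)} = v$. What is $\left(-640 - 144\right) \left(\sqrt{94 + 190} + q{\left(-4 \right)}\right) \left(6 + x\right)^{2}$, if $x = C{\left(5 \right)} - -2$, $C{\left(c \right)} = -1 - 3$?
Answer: $50176 - 25088 \sqrt{71} \approx -1.6122 \cdot 10^{5}$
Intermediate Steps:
$C{\left(c \right)} = -4$
$x = -2$ ($x = -4 - -2 = -4 + 2 = -2$)
$\left(-640 - 144\right) \left(\sqrt{94 + 190} + q{\left(-4 \right)}\right) \left(6 + x\right)^{2} = \left(-640 - 144\right) \left(\sqrt{94 + 190} - 4\right) \left(6 - 2\right)^{2} = - 784 \left(\sqrt{284} - 4\right) 4^{2} = - 784 \left(2 \sqrt{71} - 4\right) 16 = - 784 \left(-4 + 2 \sqrt{71}\right) 16 = \left(3136 - 1568 \sqrt{71}\right) 16 = 50176 - 25088 \sqrt{71}$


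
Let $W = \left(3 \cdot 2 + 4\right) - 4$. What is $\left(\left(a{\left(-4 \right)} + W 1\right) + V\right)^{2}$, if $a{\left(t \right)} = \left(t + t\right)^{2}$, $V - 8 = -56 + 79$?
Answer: $10201$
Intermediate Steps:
$V = 31$ ($V = 8 + \left(-56 + 79\right) = 8 + 23 = 31$)
$W = 6$ ($W = \left(6 + 4\right) - 4 = 10 - 4 = 6$)
$a{\left(t \right)} = 4 t^{2}$ ($a{\left(t \right)} = \left(2 t\right)^{2} = 4 t^{2}$)
$\left(\left(a{\left(-4 \right)} + W 1\right) + V\right)^{2} = \left(\left(4 \left(-4\right)^{2} + 6 \cdot 1\right) + 31\right)^{2} = \left(\left(4 \cdot 16 + 6\right) + 31\right)^{2} = \left(\left(64 + 6\right) + 31\right)^{2} = \left(70 + 31\right)^{2} = 101^{2} = 10201$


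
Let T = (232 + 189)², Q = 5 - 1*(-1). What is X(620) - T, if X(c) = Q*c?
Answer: -173521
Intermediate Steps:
Q = 6 (Q = 5 + 1 = 6)
X(c) = 6*c
T = 177241 (T = 421² = 177241)
X(620) - T = 6*620 - 1*177241 = 3720 - 177241 = -173521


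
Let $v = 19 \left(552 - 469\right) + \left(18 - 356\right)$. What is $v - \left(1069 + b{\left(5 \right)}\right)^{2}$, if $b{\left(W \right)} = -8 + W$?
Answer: $-1135117$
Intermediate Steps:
$v = 1239$ ($v = 19 \left(552 - 469\right) - 338 = 19 \cdot 83 - 338 = 1577 - 338 = 1239$)
$v - \left(1069 + b{\left(5 \right)}\right)^{2} = 1239 - \left(1069 + \left(-8 + 5\right)\right)^{2} = 1239 - \left(1069 - 3\right)^{2} = 1239 - 1066^{2} = 1239 - 1136356 = -1135117$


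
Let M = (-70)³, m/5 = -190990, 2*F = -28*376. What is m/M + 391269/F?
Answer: -92270293/1289680 ≈ -71.545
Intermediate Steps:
F = -5264 (F = (-28*376)/2 = (½)*(-10528) = -5264)
m = -954950 (m = 5*(-190990) = -954950)
M = -343000
m/M + 391269/F = -954950/(-343000) + 391269/(-5264) = -954950*(-1/343000) + 391269*(-1/5264) = 19099/6860 - 391269/5264 = -92270293/1289680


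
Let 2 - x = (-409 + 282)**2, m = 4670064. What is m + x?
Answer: 4653937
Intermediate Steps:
x = -16127 (x = 2 - (-409 + 282)**2 = 2 - 1*(-127)**2 = 2 - 1*16129 = 2 - 16129 = -16127)
m + x = 4670064 - 16127 = 4653937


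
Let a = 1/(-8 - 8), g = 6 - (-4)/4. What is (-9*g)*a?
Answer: 63/16 ≈ 3.9375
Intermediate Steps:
g = 7 (g = 6 - (-4)/4 = 6 - 1*(-1) = 6 + 1 = 7)
a = -1/16 (a = 1/(-16) = -1/16 ≈ -0.062500)
(-9*g)*a = -9*7*(-1/16) = -63*(-1/16) = 63/16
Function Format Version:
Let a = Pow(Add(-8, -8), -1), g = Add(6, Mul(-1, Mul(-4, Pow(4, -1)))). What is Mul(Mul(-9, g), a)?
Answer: Rational(63, 16) ≈ 3.9375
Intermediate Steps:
g = 7 (g = Add(6, Mul(-1, Mul(-4, Rational(1, 4)))) = Add(6, Mul(-1, -1)) = Add(6, 1) = 7)
a = Rational(-1, 16) (a = Pow(-16, -1) = Rational(-1, 16) ≈ -0.062500)
Mul(Mul(-9, g), a) = Mul(Mul(-9, 7), Rational(-1, 16)) = Mul(-63, Rational(-1, 16)) = Rational(63, 16)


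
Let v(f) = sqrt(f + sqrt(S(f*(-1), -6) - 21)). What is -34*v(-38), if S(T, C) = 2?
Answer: -34*sqrt(-38 + I*sqrt(19)) ≈ -12.001 - 209.93*I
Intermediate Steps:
v(f) = sqrt(f + I*sqrt(19)) (v(f) = sqrt(f + sqrt(2 - 21)) = sqrt(f + sqrt(-19)) = sqrt(f + I*sqrt(19)))
-34*v(-38) = -34*sqrt(-38 + I*sqrt(19))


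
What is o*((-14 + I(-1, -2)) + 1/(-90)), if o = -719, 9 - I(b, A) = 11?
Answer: 1036079/90 ≈ 11512.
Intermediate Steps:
I(b, A) = -2 (I(b, A) = 9 - 1*11 = 9 - 11 = -2)
o*((-14 + I(-1, -2)) + 1/(-90)) = -719*((-14 - 2) + 1/(-90)) = -719*(-16 - 1/90) = -719*(-1441/90) = 1036079/90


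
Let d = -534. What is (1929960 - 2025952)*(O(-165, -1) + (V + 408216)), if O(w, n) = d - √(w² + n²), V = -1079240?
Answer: 64464195536 + 95992*√27226 ≈ 6.4480e+10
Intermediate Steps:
O(w, n) = -534 - √(n² + w²) (O(w, n) = -534 - √(w² + n²) = -534 - √(n² + w²))
(1929960 - 2025952)*(O(-165, -1) + (V + 408216)) = (1929960 - 2025952)*((-534 - √((-1)² + (-165)²)) + (-1079240 + 408216)) = -95992*((-534 - √(1 + 27225)) - 671024) = -95992*((-534 - √27226) - 671024) = -95992*(-671558 - √27226) = 64464195536 + 95992*√27226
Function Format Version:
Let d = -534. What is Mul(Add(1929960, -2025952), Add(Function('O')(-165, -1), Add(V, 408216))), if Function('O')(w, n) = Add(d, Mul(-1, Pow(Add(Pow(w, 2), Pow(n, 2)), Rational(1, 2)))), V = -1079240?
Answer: Add(64464195536, Mul(95992, Pow(27226, Rational(1, 2)))) ≈ 6.4480e+10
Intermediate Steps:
Function('O')(w, n) = Add(-534, Mul(-1, Pow(Add(Pow(n, 2), Pow(w, 2)), Rational(1, 2)))) (Function('O')(w, n) = Add(-534, Mul(-1, Pow(Add(Pow(w, 2), Pow(n, 2)), Rational(1, 2)))) = Add(-534, Mul(-1, Pow(Add(Pow(n, 2), Pow(w, 2)), Rational(1, 2)))))
Mul(Add(1929960, -2025952), Add(Function('O')(-165, -1), Add(V, 408216))) = Mul(Add(1929960, -2025952), Add(Add(-534, Mul(-1, Pow(Add(Pow(-1, 2), Pow(-165, 2)), Rational(1, 2)))), Add(-1079240, 408216))) = Mul(-95992, Add(Add(-534, Mul(-1, Pow(Add(1, 27225), Rational(1, 2)))), -671024)) = Mul(-95992, Add(Add(-534, Mul(-1, Pow(27226, Rational(1, 2)))), -671024)) = Mul(-95992, Add(-671558, Mul(-1, Pow(27226, Rational(1, 2))))) = Add(64464195536, Mul(95992, Pow(27226, Rational(1, 2))))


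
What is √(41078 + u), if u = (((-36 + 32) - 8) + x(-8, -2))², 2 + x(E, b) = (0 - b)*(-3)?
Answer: √41478 ≈ 203.66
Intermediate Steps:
x(E, b) = -2 + 3*b (x(E, b) = -2 + (0 - b)*(-3) = -2 - b*(-3) = -2 + 3*b)
u = 400 (u = (((-36 + 32) - 8) + (-2 + 3*(-2)))² = ((-4 - 8) + (-2 - 6))² = (-12 - 8)² = (-20)² = 400)
√(41078 + u) = √(41078 + 400) = √41478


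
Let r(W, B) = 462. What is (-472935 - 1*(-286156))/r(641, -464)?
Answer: -186779/462 ≈ -404.28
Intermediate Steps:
(-472935 - 1*(-286156))/r(641, -464) = (-472935 - 1*(-286156))/462 = (-472935 + 286156)*(1/462) = -186779*1/462 = -186779/462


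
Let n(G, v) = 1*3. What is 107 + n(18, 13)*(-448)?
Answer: -1237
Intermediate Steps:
n(G, v) = 3
107 + n(18, 13)*(-448) = 107 + 3*(-448) = 107 - 1344 = -1237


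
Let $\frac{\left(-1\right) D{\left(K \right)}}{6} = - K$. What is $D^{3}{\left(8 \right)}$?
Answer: $110592$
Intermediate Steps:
$D{\left(K \right)} = 6 K$ ($D{\left(K \right)} = - 6 \left(- K\right) = 6 K$)
$D^{3}{\left(8 \right)} = \left(6 \cdot 8\right)^{3} = 48^{3} = 110592$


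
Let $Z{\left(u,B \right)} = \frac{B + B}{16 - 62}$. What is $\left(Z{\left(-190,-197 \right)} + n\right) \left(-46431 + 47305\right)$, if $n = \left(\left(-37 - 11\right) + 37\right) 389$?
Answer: $-3732360$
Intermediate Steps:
$n = -4279$ ($n = \left(-48 + 37\right) 389 = \left(-11\right) 389 = -4279$)
$Z{\left(u,B \right)} = - \frac{B}{23}$ ($Z{\left(u,B \right)} = \frac{2 B}{-46} = 2 B \left(- \frac{1}{46}\right) = - \frac{B}{23}$)
$\left(Z{\left(-190,-197 \right)} + n\right) \left(-46431 + 47305\right) = \left(\left(- \frac{1}{23}\right) \left(-197\right) - 4279\right) \left(-46431 + 47305\right) = \left(\frac{197}{23} - 4279\right) 874 = \left(- \frac{98220}{23}\right) 874 = -3732360$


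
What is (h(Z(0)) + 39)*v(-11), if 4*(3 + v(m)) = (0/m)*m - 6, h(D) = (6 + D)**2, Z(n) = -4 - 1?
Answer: -180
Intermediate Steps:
Z(n) = -5
v(m) = -9/2 (v(m) = -3 + ((0/m)*m - 6)/4 = -3 + (0*m - 6)/4 = -3 + (0 - 6)/4 = -3 + (1/4)*(-6) = -3 - 3/2 = -9/2)
(h(Z(0)) + 39)*v(-11) = ((6 - 5)**2 + 39)*(-9/2) = (1**2 + 39)*(-9/2) = (1 + 39)*(-9/2) = 40*(-9/2) = -180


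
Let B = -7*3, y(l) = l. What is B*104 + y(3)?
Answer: -2181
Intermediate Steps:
B = -21
B*104 + y(3) = -21*104 + 3 = -2184 + 3 = -2181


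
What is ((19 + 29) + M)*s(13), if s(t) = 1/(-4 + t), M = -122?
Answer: -74/9 ≈ -8.2222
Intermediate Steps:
((19 + 29) + M)*s(13) = ((19 + 29) - 122)/(-4 + 13) = (48 - 122)/9 = -74*⅑ = -74/9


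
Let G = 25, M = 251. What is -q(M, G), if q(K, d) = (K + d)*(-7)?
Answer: 1932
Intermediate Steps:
q(K, d) = -7*K - 7*d
-q(M, G) = -(-7*251 - 7*25) = -(-1757 - 175) = -1*(-1932) = 1932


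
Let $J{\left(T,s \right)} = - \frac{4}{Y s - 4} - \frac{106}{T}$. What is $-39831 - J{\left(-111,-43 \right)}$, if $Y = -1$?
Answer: $- \frac{19159121}{481} \approx -39832.0$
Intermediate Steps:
$J{\left(T,s \right)} = - \frac{106}{T} - \frac{4}{-4 - s}$ ($J{\left(T,s \right)} = - \frac{4}{- s - 4} - \frac{106}{T} = - \frac{4}{-4 - s} - \frac{106}{T} = - \frac{106}{T} - \frac{4}{-4 - s}$)
$-39831 - J{\left(-111,-43 \right)} = -39831 - \frac{2 \left(-212 - -2279 + 2 \left(-111\right)\right)}{\left(-111\right) \left(4 - 43\right)} = -39831 - 2 \left(- \frac{1}{111}\right) \frac{1}{-39} \left(-212 + 2279 - 222\right) = -39831 - 2 \left(- \frac{1}{111}\right) \left(- \frac{1}{39}\right) 1845 = -39831 - \frac{410}{481} = - \frac{19159121}{481}$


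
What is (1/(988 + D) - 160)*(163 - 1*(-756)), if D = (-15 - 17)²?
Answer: -295843561/2012 ≈ -1.4704e+5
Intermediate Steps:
D = 1024 (D = (-32)² = 1024)
(1/(988 + D) - 160)*(163 - 1*(-756)) = (1/(988 + 1024) - 160)*(163 - 1*(-756)) = (1/2012 - 160)*(163 + 756) = (1/2012 - 160)*919 = -321919/2012*919 = -295843561/2012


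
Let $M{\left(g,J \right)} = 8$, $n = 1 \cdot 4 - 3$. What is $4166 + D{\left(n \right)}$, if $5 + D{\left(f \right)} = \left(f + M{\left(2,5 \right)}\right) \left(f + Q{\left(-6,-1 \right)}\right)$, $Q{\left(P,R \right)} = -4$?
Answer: $4134$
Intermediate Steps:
$n = 1$ ($n = 4 - 3 = 1$)
$D{\left(f \right)} = -5 + \left(-4 + f\right) \left(8 + f\right)$ ($D{\left(f \right)} = -5 + \left(f + 8\right) \left(f - 4\right) = -5 + \left(8 + f\right) \left(-4 + f\right) = -5 + \left(-4 + f\right) \left(8 + f\right)$)
$4166 + D{\left(n \right)} = 4166 + \left(-37 + 1^{2} + 4 \cdot 1\right) = 4166 + \left(-37 + 1 + 4\right) = 4166 - 32 = 4134$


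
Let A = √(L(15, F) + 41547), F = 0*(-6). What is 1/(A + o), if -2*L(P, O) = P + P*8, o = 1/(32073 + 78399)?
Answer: -110472/506218422248927 + 6102031392*√165918/506218422248927 ≈ 0.0049100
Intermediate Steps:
F = 0
o = 1/110472 ≈ 9.0521e-6
L(P, O) = -9*P/2 (L(P, O) = -(P + P*8)/2 = -(P + 8*P)/2 = -9*P/2)
A = √165918/2 (A = √(-9/2*15 + 41547) = √(-135/2 + 41547) = √(82959/2) = √165918/2 ≈ 203.67)
1/(A + o) = 1/(√165918/2 + 1/110472) = 1/(1/110472 + √165918/2)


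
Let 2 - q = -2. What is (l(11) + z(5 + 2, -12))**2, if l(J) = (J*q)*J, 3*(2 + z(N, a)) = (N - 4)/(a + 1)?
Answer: 28100601/121 ≈ 2.3224e+5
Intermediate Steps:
q = 4 (q = 2 - 1*(-2) = 2 + 2 = 4)
z(N, a) = -2 + (-4 + N)/(3*(1 + a)) (z(N, a) = -2 + ((N - 4)/(a + 1))/3 = -2 + ((-4 + N)/(1 + a))/3 = -2 + (-4 + N)/(3*(1 + a)))
l(J) = 4*J**2 (l(J) = (J*4)*J = (4*J)*J = 4*J**2)
(l(11) + z(5 + 2, -12))**2 = (4*11**2 + (-10 + (5 + 2) - 6*(-12))/(3*(1 - 12)))**2 = (4*121 + (1/3)*(-10 + 7 + 72)/(-11))**2 = (484 + (1/3)*(-1/11)*69)**2 = (484 - 23/11)**2 = (5301/11)**2 = 28100601/121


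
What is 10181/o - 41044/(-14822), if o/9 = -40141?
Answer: 7338511027/2677364559 ≈ 2.7409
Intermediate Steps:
o = -361269 (o = 9*(-40141) = -361269)
10181/o - 41044/(-14822) = 10181/(-361269) - 41044/(-14822) = 10181*(-1/361269) - 41044*(-1/14822) = -10181/361269 + 20522/7411 = 7338511027/2677364559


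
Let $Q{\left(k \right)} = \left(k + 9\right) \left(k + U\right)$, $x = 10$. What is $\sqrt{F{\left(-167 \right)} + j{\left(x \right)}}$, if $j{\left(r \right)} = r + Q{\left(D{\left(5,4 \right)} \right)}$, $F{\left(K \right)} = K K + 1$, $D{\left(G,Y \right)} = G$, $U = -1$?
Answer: $2 \sqrt{6989} \approx 167.2$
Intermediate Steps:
$Q{\left(k \right)} = \left(-1 + k\right) \left(9 + k\right)$ ($Q{\left(k \right)} = \left(k + 9\right) \left(k - 1\right) = \left(9 + k\right) \left(-1 + k\right) = \left(-1 + k\right) \left(9 + k\right)$)
$F{\left(K \right)} = 1 + K^{2}$ ($F{\left(K \right)} = K^{2} + 1 = 1 + K^{2}$)
$j{\left(r \right)} = 56 + r$ ($j{\left(r \right)} = r + \left(-9 + 5^{2} + 8 \cdot 5\right) = r + \left(-9 + 25 + 40\right) = r + 56 = 56 + r$)
$\sqrt{F{\left(-167 \right)} + j{\left(x \right)}} = \sqrt{\left(1 + \left(-167\right)^{2}\right) + \left(56 + 10\right)} = \sqrt{\left(1 + 27889\right) + 66} = \sqrt{27890 + 66} = \sqrt{27956} = 2 \sqrt{6989}$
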